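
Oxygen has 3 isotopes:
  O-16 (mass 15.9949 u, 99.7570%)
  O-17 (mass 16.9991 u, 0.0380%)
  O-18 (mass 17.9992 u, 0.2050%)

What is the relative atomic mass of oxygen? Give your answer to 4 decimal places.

15.9994 u

The abundance-weighted mean is 0.997570 × 15.9949 + 0.000380 × 16.9991 + 0.002050 × 17.9992
= 15.95603 + 0.00646 + 0.03690 = 15.99939 u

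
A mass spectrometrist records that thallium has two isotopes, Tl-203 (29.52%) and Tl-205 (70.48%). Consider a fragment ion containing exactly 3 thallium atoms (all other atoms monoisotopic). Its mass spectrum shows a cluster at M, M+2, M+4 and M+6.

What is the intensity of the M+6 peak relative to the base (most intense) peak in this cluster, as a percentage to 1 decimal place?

Binomial terms of (0.2952 + 0.7048)^3: M 0.0257, M+2 0.1843, M+4 0.4399, M+6 0.3501 → M+4 is the base peak.
P(M+4) = C(3,2) × 0.2952^1 × 0.7048^2 = 3 × 0.2952 × 0.49674304 = 0.439916 (base)
P(M+6) = C(3,3) × 0.2952^0 × 0.7048^3 = 1 × 1.0000 × 0.35010449 = 0.350104
Relative intensity = 0.350104 / 0.439916 × 100 = 79.6

79.6%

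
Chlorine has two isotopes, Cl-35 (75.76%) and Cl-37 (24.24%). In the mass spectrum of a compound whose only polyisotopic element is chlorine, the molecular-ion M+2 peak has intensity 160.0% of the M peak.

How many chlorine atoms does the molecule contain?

5

With n Cl atoms, P(M+2)/P(M) = C(n,1)·p^(n−1)q / p^n = n·q/p = n · 0.2424/0.7576.
n = 1.600 × 0.7576/0.2424 = 5.00 ≈ 5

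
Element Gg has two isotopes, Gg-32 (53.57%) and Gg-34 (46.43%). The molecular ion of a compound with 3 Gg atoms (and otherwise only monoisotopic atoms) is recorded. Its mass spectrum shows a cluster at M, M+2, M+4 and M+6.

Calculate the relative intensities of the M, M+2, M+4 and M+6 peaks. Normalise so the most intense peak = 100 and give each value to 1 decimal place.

38.5 : 100.0 : 86.7 : 25.0

Each Gg atom is independently Gg-32 (p = 0.5357) or Gg-34 (q = 0.4643); the cluster is the binomial expansion (p + q)^3.
P(M) = 0.5357^3 = 0.153732
P(M+2) = 3 × 0.5357^2 × 0.4643^1 = 0.399727
P(M+4) = 3 × 0.5357^1 × 0.4643^2 = 0.346450
P(M+6) = 0.4643^3 = 0.100091
The M+2 peak is largest (0.399727); scaling to 100 gives 38.5 : 100.0 : 86.7 : 25.0.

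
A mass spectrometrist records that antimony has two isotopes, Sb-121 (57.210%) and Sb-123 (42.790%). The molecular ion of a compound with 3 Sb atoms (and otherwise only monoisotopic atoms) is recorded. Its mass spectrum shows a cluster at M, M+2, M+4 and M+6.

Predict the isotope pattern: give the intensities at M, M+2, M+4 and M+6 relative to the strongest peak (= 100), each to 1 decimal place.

Each Sb atom is independently Sb-121 (p = 0.57210) or Sb-123 (q = 0.42790); the cluster is the binomial expansion (p + q)^3.
P(M) = 0.57210^3 = 0.187247
P(M+2) = 3 × 0.57210^2 × 0.42790^1 = 0.420153
P(M+4) = 3 × 0.57210^1 × 0.42790^2 = 0.314252
P(M+6) = 0.42790^3 = 0.078348
The M+2 peak is largest (0.420153); scaling to 100 gives 44.6 : 100.0 : 74.8 : 18.6.

44.6 : 100.0 : 74.8 : 18.6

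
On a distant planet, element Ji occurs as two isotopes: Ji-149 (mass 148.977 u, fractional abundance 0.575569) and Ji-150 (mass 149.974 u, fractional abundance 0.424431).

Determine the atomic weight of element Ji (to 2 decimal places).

149.40 u

The abundance-weighted mean is 0.575569 × 148.977 + 0.424431 × 149.974
= 85.7465 + 63.6536 = 149.4001 u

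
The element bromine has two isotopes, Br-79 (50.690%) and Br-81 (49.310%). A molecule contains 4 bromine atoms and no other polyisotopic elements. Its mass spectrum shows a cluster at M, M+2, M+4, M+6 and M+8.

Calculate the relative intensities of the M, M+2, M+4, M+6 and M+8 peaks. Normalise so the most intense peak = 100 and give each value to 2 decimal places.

Each Br atom is independently Br-79 (p = 0.50690) or Br-81 (q = 0.49310); the cluster is the binomial expansion (p + q)^4.
P(M) = 0.50690^4 = 0.066022
P(M+2) = 4 × 0.50690^3 × 0.49310^1 = 0.256899
P(M+4) = 6 × 0.50690^2 × 0.49310^2 = 0.374857
P(M+6) = 4 × 0.50690^1 × 0.49310^3 = 0.243101
P(M+8) = 0.49310^4 = 0.059121
The M+4 peak is largest (0.374857); scaling to 100 gives 17.61 : 68.53 : 100.00 : 64.85 : 15.77.

17.61 : 68.53 : 100.00 : 64.85 : 15.77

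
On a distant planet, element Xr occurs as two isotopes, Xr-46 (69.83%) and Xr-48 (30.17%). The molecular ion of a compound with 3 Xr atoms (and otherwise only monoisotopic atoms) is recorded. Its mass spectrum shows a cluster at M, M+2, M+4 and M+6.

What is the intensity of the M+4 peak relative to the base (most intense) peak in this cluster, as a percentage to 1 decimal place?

Binomial terms of (0.6983 + 0.3017)^3: M 0.3405, M+2 0.4413, M+4 0.1907, M+6 0.0275 → M+2 is the base peak.
P(M+2) = C(3,1) × 0.6983^2 × 0.3017^1 = 3 × 0.48762289 × 0.3017 = 0.441347 (base)
P(M+4) = C(3,2) × 0.6983^1 × 0.3017^2 = 3 × 0.6983 × 0.09102289 = 0.190684
Relative intensity = 0.190684 / 0.441347 × 100 = 43.2

43.2%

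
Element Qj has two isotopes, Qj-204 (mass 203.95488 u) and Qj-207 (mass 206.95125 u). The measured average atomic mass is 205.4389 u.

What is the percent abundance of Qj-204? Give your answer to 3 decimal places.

With x = fraction of Qj-204 (so Qj-207 is 1 − x):
203.95488·x + 206.95125·(1 − x) = 205.4389
(203.95488 − 206.95125)·x = 205.4389 − 206.95125
x = -1.51235 / -2.99637 = 0.50473 → 50.473% Qj-204, 49.527% Qj-207.

50.473%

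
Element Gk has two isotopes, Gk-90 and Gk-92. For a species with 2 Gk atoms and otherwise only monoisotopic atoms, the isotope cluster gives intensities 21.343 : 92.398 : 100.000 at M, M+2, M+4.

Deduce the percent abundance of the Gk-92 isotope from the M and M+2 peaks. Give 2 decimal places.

68.40%

Write p for the Gk-90 fraction. I(M+2)/I(M) = [C(2,1)·p^1·(1−p)] / p^2 = 2·(1−p)/p = 92.398/21.343 = 4.3292
(1−p)/p = 4.3292/2 = 2.1646  ⇒  p = 1/(1 + 2.1646) = 0.3160
Gk-90: 31.60%, Gk-92: 68.40%.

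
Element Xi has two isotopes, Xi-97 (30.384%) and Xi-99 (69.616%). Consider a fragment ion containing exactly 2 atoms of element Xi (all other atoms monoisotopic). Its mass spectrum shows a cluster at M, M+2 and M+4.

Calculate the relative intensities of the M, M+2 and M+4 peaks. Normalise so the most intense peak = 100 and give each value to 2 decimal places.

19.05 : 87.29 : 100.00

The 2 Xi atoms are independent, so intensities follow the terms of (0.30384 + 0.69616)^2.
P(M) = 0.30384^2 = 0.092319
P(M+2) = 2 × 0.30384^1 × 0.69616^1 = 0.423043
P(M+4) = 0.69616^2 = 0.484639
The M+4 peak is largest (0.484639); scaling to 100 gives 19.05 : 87.29 : 100.00.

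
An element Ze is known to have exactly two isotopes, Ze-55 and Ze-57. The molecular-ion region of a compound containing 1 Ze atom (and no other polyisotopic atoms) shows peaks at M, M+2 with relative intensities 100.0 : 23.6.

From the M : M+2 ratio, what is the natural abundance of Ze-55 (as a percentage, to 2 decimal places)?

Write p for the Ze-55 fraction. I(M+2)/I(M) = [C(1,1)·p^0·(1−p)] / p^1 = 1·(1−p)/p = 23.6/100.0 = 0.2360
(1−p)/p = 0.2360/1 = 0.2360  ⇒  p = 1/(1 + 0.2360) = 0.8091
Ze-55: 80.91%, Ze-57: 19.09%.

80.91%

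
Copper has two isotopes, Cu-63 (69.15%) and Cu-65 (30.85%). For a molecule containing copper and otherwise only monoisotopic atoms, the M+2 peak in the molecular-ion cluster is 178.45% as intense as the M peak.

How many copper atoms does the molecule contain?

4

The M+2/M ratio from n Cu atoms is n · q/p = n · 0.3085/0.6915.
n = 1.7845 × 0.6915/0.3085 = 4.00 ≈ 4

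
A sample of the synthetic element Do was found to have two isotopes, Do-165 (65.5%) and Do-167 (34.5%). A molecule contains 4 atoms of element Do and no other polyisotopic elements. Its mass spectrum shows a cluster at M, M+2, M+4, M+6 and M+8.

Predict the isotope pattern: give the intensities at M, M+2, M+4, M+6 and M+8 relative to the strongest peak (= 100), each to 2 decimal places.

47.46 : 100.00 : 79.01 : 27.74 : 3.65

The 4 Do atoms are independent, so intensities follow the terms of (0.655 + 0.345)^4.
P(M) = 0.655^4 = 0.184062
P(M+2) = 4 × 0.655^3 × 0.345^1 = 0.387796
P(M+4) = 6 × 0.655^2 × 0.345^2 = 0.306388
P(M+6) = 4 × 0.655^1 × 0.345^3 = 0.107587
P(M+8) = 0.345^4 = 0.014167
The M+2 peak is largest (0.387796); scaling to 100 gives 47.46 : 100.00 : 79.01 : 27.74 : 3.65.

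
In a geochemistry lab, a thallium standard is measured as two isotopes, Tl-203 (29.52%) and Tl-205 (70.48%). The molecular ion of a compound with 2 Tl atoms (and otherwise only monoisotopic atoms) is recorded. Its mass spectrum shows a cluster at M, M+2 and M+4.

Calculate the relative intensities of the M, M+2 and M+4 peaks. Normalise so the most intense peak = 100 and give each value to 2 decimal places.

Each Tl atom is independently Tl-203 (p = 0.2952) or Tl-205 (q = 0.7048); the cluster is the binomial expansion (p + q)^2.
P(M) = 0.2952^2 = 0.087143
P(M+2) = 2 × 0.2952^1 × 0.7048^1 = 0.416114
P(M+4) = 0.7048^2 = 0.496743
The M+4 peak is largest (0.496743); scaling to 100 gives 17.54 : 83.77 : 100.00.

17.54 : 83.77 : 100.00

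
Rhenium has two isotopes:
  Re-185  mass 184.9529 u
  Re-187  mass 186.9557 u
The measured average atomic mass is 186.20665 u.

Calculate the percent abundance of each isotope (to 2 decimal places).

Writing the weighted mean with unknown fraction x of Re-185:
184.9529·x + 186.9557·(1 − x) = 186.20665
(184.9529 − 186.9557)·x = 186.20665 − 186.9557
x = -0.74905 / -2.0028 = 0.37400 → 37.40% Re-185, 62.60% Re-187.

Re-185: 37.40%, Re-187: 62.60%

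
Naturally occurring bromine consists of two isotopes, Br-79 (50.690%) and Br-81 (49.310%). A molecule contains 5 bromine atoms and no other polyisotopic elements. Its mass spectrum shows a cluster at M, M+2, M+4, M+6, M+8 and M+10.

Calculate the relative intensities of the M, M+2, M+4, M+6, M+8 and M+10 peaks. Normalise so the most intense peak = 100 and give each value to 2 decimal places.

10.57 : 51.40 : 100.00 : 97.28 : 47.31 : 9.21

The 5 Br atoms are independent, so intensities follow the terms of (0.50690 + 0.49310)^5.
P(M) = 0.50690^5 = 0.033467
P(M+2) = 5 × 0.50690^4 × 0.49310^1 = 0.162777
P(M+4) = 10 × 0.50690^3 × 0.49310^2 = 0.316692
P(M+6) = 10 × 0.50690^2 × 0.49310^3 = 0.308070
P(M+8) = 5 × 0.50690^1 × 0.49310^4 = 0.149842
P(M+10) = 0.49310^5 = 0.029152
The M+4 peak is largest (0.316692); scaling to 100 gives 10.57 : 51.40 : 100.00 : 97.28 : 47.31 : 9.21.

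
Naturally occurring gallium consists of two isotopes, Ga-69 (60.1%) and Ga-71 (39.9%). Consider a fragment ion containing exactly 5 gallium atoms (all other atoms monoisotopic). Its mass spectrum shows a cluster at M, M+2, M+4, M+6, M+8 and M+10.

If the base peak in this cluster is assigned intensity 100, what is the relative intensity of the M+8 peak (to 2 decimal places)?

Term probabilities: M 0.0784, M+2 0.2603, M+4 0.3456, M+6 0.2294, M+8 0.0762, M+10 0.0101. Base peak = M+4.
P(M+4) = C(5,2) × 0.601^3 × 0.399^2 = 10 × 0.2170818 × 0.159201 = 0.345596 (base)
P(M+8) = C(5,4) × 0.601^1 × 0.399^4 = 5 × 0.6010 × 0.02534496 = 0.076162
Relative intensity = 0.076162 / 0.345596 × 100 = 22.04

22.04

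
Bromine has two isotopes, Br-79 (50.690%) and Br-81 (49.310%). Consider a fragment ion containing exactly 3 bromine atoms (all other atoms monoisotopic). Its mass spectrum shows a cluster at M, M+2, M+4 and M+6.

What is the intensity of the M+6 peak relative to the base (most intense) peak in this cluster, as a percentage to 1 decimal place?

(0.50690 + 0.49310)^3 gives M 0.1302, M+2 0.3801, M+4 0.3698, M+6 0.1199; the largest is M+2.
P(M+2) = C(3,1) × 0.50690^2 × 0.49310^1 = 3 × 0.25694761 × 0.4931 = 0.380103 (base)
P(M+6) = C(3,3) × 0.50690^0 × 0.49310^3 = 1 × 1.0000 × 0.11989609 = 0.119896
Relative intensity = 0.119896 / 0.380103 × 100 = 31.5

31.5%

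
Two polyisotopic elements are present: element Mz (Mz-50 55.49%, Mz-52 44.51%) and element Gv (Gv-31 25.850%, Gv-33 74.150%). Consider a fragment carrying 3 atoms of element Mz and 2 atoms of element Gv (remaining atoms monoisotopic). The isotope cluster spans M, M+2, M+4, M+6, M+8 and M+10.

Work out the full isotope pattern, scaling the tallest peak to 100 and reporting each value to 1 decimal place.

3.2 : 25.9 : 76.3 : 100.0 : 60.0 : 13.5

Element Mz pattern (n=3): 0.17086148 : 0.41115758 : 0.32980039 : 0.08818055
Element Gv pattern (n=2): 0.06682225 : 0.3833555 : 0.54982225
Convolve the two distributions (both contribute in 2-u steps):
  M: 0.17086148×0.06682225 = 0.011417
  M+2: 0.17086148×0.3833555 + 0.41115758×0.06682225 = 0.092975
  M+4: 0.17086148×0.54982225 + 0.41115758×0.3833555 + 0.32980039×0.06682225 = 0.273601
  M+6: 0.41115758×0.54982225 + 0.32980039×0.3833555 + 0.08818055×0.06682225 = 0.358387
  M+8: 0.32980039×0.54982225 + 0.08818055×0.3833555 = 0.215136
  M+10: 0.08818055×0.54982225 = 0.048484
Scale to base peak (0.358387) = 100: 3.2 : 25.9 : 76.3 : 100.0 : 60.0 : 13.5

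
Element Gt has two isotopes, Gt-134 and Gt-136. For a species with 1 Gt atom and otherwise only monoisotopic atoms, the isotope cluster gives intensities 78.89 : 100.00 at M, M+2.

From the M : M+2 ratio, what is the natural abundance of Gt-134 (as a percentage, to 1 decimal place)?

44.1%

Let p = fractional abundance of Gt-134. I(M+2)/I(M) = [C(1,1)·p^0·(1−p)] / p^1 = 1·(1−p)/p = 100.00/78.89 = 1.2676
(1−p)/p = 1.2676/1 = 1.2676  ⇒  p = 1/(1 + 1.2676) = 0.4410
Gt-134: 44.1%, Gt-136: 55.9%.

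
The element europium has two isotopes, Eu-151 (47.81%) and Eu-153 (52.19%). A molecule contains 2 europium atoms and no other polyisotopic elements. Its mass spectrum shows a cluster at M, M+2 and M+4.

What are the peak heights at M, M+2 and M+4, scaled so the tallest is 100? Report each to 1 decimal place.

Expanding (0.4781 + 0.5219)^2:
P(M) = 0.4781^2 = 0.228580
P(M+2) = 2 × 0.4781^1 × 0.5219^1 = 0.499041
P(M+4) = 0.5219^2 = 0.272380
The M+2 peak is largest (0.499041); scaling to 100 gives 45.8 : 100.0 : 54.6.

45.8 : 100.0 : 54.6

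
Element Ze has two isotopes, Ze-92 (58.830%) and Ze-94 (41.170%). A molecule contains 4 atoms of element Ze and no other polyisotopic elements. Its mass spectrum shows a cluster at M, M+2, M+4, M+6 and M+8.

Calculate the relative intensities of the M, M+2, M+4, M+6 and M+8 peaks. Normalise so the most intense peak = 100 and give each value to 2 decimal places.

34.03 : 95.26 : 100.00 : 46.65 : 8.16

Expanding (0.58830 + 0.41170)^4:
P(M) = 0.58830^4 = 0.119783
P(M+2) = 4 × 0.58830^3 × 0.41170^1 = 0.335303
P(M+4) = 6 × 0.58830^2 × 0.41170^2 = 0.351974
P(M+6) = 4 × 0.58830^1 × 0.41170^3 = 0.164211
P(M+8) = 0.41170^4 = 0.028729
The M+4 peak is largest (0.351974); scaling to 100 gives 34.03 : 95.26 : 100.00 : 46.65 : 8.16.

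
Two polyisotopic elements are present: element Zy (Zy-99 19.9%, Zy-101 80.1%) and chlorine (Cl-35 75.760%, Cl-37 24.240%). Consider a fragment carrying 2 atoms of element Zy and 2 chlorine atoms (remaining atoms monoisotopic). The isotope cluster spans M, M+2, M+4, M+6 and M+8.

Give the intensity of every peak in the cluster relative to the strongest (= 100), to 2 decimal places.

Element Zy pattern (n=2): 0.039601 : 0.318798 : 0.641601
Chlorine pattern (n=2): 0.57395776 : 0.36728448 : 0.05875776
Convolve the two distributions (both contribute in 2-u steps):
  M: 0.039601×0.57395776 = 0.022729
  M+2: 0.039601×0.36728448 + 0.318798×0.57395776 = 0.197521
  M+4: 0.039601×0.05875776 + 0.318798×0.36728448 + 0.641601×0.57395776 = 0.487668
  M+6: 0.318798×0.05875776 + 0.641601×0.36728448 = 0.254382
  M+8: 0.641601×0.05875776 = 0.037699
Scale to base peak (0.487668) = 100: 4.66 : 40.50 : 100.00 : 52.16 : 7.73

4.66 : 40.50 : 100.00 : 52.16 : 7.73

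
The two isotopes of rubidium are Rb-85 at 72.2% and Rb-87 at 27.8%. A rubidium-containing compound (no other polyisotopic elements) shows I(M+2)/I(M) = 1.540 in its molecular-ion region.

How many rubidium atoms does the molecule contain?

4

For n independent Rb atoms, I(M+2)/I(M) = n · (abundance Rb-87) / (abundance Rb-85) = n · 0.278/0.722.
n = 1.540 × 0.722/0.278 = 4.00 ≈ 4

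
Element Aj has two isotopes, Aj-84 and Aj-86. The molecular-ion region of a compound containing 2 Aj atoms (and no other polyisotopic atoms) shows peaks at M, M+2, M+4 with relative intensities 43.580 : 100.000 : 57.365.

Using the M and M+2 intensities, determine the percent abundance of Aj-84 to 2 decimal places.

46.57%

Write p for the Aj-84 fraction. I(M+2)/I(M) = [C(2,1)·p^1·(1−p)] / p^2 = 2·(1−p)/p = 100.000/43.580 = 2.2946
(1−p)/p = 2.2946/2 = 1.1473  ⇒  p = 1/(1 + 1.1473) = 0.4657
Aj-84: 46.57%, Aj-86: 53.43%.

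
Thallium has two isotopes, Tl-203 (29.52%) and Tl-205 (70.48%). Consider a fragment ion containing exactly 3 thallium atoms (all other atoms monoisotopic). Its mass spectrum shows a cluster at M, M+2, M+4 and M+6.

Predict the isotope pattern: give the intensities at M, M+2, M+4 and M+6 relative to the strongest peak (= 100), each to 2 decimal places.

5.85 : 41.88 : 100.00 : 79.58

Each Tl atom is independently Tl-203 (p = 0.2952) or Tl-205 (q = 0.7048); the cluster is the binomial expansion (p + q)^3.
P(M) = 0.2952^3 = 0.025725
P(M+2) = 3 × 0.2952^2 × 0.7048^1 = 0.184255
P(M+4) = 3 × 0.2952^1 × 0.7048^2 = 0.439916
P(M+6) = 0.7048^3 = 0.350104
The M+4 peak is largest (0.439916); scaling to 100 gives 5.85 : 41.88 : 100.00 : 79.58.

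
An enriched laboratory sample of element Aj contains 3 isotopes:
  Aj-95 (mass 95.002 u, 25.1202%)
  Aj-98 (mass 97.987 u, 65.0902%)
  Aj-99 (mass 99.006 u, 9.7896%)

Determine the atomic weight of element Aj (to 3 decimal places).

97.337 u

Ar = Σ fᵢ·mᵢ = 0.251202 × 95.002 + 0.650902 × 97.987 + 0.097896 × 99.006
= 23.8647 + 63.7799 + 9.6923 = 97.3369 u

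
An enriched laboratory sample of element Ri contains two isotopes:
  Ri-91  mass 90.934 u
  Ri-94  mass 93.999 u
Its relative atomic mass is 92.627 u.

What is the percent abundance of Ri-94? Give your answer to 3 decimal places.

55.237%

Let x be the fractional abundance of Ri-91; then Ri-94 has abundance 1 − x.
90.934·x + 93.999·(1 − x) = 92.627
(90.934 − 93.999)·x = 92.627 − 93.999
x = -1.372 / -3.065 = 0.44763 → 44.763% Ri-91, 55.237% Ri-94.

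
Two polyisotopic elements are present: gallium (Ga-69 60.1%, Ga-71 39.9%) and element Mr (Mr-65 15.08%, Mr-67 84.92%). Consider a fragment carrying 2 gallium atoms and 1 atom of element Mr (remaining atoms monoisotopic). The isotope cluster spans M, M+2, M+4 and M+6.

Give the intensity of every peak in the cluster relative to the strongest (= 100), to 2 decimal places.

Gallium pattern (n=2): 0.361201 : 0.479598 : 0.159201
Element Mr pattern (n=1): 0.1508 : 0.8492
Convolve the two distributions (both contribute in 2-u steps):
  M: 0.361201×0.1508 = 0.054469
  M+2: 0.361201×0.8492 + 0.479598×0.1508 = 0.379055
  M+4: 0.479598×0.8492 + 0.159201×0.1508 = 0.431282
  M+6: 0.159201×0.8492 = 0.135193
Scale to base peak (0.431282) = 100: 12.63 : 87.89 : 100.00 : 31.35

12.63 : 87.89 : 100.00 : 31.35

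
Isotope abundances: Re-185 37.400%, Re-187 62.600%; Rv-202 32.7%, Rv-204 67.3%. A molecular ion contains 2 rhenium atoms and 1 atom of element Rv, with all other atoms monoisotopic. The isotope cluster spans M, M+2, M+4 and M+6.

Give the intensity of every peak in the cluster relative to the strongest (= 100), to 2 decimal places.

Rhenium pattern (n=2): 0.139876 : 0.468248 : 0.391876
Element Rv pattern (n=1): 0.3270 : 0.6730
Convolve the two distributions (both contribute in 2-u steps):
  M: 0.139876×0.3270 = 0.045739
  M+2: 0.139876×0.6730 + 0.468248×0.3270 = 0.247254
  M+4: 0.468248×0.6730 + 0.391876×0.3270 = 0.443274
  M+6: 0.391876×0.6730 = 0.263733
Scale to base peak (0.443274) = 100: 10.32 : 55.78 : 100.00 : 59.50

10.32 : 55.78 : 100.00 : 59.50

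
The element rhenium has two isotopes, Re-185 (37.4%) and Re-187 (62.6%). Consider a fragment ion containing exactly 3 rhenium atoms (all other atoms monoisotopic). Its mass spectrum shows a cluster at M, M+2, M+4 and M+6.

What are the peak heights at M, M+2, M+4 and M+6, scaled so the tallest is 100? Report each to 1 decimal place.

11.9 : 59.7 : 100.0 : 55.8

The 3 Re atoms are independent, so intensities follow the terms of (0.374 + 0.626)^3.
P(M) = 0.374^3 = 0.052314
P(M+2) = 3 × 0.374^2 × 0.626^1 = 0.262687
P(M+4) = 3 × 0.374^1 × 0.626^2 = 0.439685
P(M+6) = 0.626^3 = 0.245314
The M+4 peak is largest (0.439685); scaling to 100 gives 11.9 : 59.7 : 100.0 : 55.8.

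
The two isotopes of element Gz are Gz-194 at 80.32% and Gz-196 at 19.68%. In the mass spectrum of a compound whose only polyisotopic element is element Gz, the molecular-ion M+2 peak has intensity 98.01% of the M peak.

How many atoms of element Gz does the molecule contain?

4

For n independent Gz atoms, I(M+2)/I(M) = n · (abundance Gz-196) / (abundance Gz-194) = n · 0.1968/0.8032.
n = 0.9801 × 0.8032/0.1968 = 4.00 ≈ 4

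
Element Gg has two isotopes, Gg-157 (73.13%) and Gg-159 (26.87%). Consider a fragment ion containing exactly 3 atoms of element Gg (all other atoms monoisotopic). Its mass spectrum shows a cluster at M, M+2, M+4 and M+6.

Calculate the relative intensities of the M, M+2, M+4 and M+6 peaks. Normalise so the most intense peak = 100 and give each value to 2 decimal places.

The 3 Gg atoms are independent, so intensities follow the terms of (0.7313 + 0.2687)^3.
P(M) = 0.7313^3 = 0.391099
P(M+2) = 3 × 0.7313^2 × 0.2687^1 = 0.431102
P(M+4) = 3 × 0.7313^1 × 0.2687^2 = 0.158399
P(M+6) = 0.2687^3 = 0.019400
The M+2 peak is largest (0.431102); scaling to 100 gives 90.72 : 100.00 : 36.74 : 4.50.

90.72 : 100.00 : 36.74 : 4.50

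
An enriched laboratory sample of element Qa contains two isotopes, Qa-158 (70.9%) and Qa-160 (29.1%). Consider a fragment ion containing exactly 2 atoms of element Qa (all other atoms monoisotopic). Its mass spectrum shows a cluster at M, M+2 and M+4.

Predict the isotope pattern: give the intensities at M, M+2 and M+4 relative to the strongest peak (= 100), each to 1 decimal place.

100.0 : 82.1 : 16.8

Expanding (0.709 + 0.291)^2:
P(M) = 0.709^2 = 0.502681
P(M+2) = 2 × 0.709^1 × 0.291^1 = 0.412638
P(M+4) = 0.291^2 = 0.084681
The M peak is largest (0.502681); scaling to 100 gives 100.0 : 82.1 : 16.8.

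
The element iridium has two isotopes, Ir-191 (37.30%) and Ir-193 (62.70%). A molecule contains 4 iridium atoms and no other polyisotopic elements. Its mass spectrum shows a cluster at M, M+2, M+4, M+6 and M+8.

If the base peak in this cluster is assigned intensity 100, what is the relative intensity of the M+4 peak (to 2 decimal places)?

(0.3730 + 0.6270)^4 gives M 0.0194, M+2 0.1302, M+4 0.3282, M+6 0.3678, M+8 0.1546; the largest is M+6.
P(M+6) = C(4,3) × 0.3730^1 × 0.6270^3 = 4 × 0.3730 × 0.24649188 = 0.367766 (base)
P(M+4) = C(4,2) × 0.3730^2 × 0.6270^2 = 6 × 0.139129 × 0.393129 = 0.328174
Relative intensity = 0.328174 / 0.367766 × 100 = 89.23

89.23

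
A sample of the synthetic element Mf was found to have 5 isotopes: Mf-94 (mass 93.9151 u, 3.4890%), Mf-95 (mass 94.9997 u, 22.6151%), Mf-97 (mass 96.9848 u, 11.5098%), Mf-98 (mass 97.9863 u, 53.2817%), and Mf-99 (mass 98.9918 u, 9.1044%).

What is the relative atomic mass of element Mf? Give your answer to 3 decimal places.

97.145 u

Weight each isotope mass by its fractional abundance: 0.034890 × 93.9151 + 0.226151 × 94.9997 + 0.115098 × 96.9848 + 0.532817 × 97.9863 + 0.091044 × 98.9918
= 3.27670 + 21.48428 + 11.16276 + 52.20877 + 9.01261 = 97.14512 u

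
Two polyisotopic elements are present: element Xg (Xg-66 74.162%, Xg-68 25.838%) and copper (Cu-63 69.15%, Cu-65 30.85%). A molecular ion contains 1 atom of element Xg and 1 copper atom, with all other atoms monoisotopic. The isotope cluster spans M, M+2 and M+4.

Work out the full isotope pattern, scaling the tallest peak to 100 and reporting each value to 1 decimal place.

100.0 : 79.5 : 15.5

Element Xg pattern (n=1): 0.74162 : 0.25838
Copper pattern (n=1): 0.6915 : 0.3085
Convolve the two distributions (both contribute in 2-u steps):
  M: 0.74162×0.6915 = 0.512830
  M+2: 0.74162×0.3085 + 0.25838×0.6915 = 0.407460
  M+4: 0.25838×0.3085 = 0.079710
Scale to base peak (0.512830) = 100: 100.0 : 79.5 : 15.5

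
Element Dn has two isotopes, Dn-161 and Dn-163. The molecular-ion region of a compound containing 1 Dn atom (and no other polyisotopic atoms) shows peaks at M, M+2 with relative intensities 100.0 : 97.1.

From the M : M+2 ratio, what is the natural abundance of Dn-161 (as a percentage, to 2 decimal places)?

50.74%

Write p for the Dn-161 fraction. I(M+2)/I(M) = [C(1,1)·p^0·(1−p)] / p^1 = 1·(1−p)/p = 97.1/100.0 = 0.9710
(1−p)/p = 0.9710/1 = 0.9710  ⇒  p = 1/(1 + 0.9710) = 0.5074
Dn-161: 50.74%, Dn-163: 49.26%.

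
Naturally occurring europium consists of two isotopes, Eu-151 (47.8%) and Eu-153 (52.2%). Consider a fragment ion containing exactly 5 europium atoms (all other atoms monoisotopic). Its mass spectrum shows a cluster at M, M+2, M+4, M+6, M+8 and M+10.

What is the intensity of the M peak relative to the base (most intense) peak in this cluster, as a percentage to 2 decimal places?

7.68%

Term probabilities: M 0.0250, M+2 0.1363, M+4 0.2976, M+6 0.3250, M+8 0.1775, M+10 0.0388. Base peak = M+6.
P(M+6) = C(5,3) × 0.478^2 × 0.522^3 = 10 × 0.228484 × 0.14223665 = 0.324988 (base)
P(M) = C(5,0) × 0.478^5 × 0.522^0 = 1 × 0.02495396 × 1.0000 = 0.024954
Relative intensity = 0.024954 / 0.324988 × 100 = 7.68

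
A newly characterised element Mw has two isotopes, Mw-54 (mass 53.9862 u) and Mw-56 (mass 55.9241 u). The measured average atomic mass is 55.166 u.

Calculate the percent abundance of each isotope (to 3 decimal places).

Mw-54: 39.120%, Mw-56: 60.880%

Writing the weighted mean with unknown fraction x of Mw-54:
53.9862·x + 55.9241·(1 − x) = 55.166
(53.9862 − 55.9241)·x = 55.166 − 55.9241
x = -0.7581 / -1.9379 = 0.39120 → 39.120% Mw-54, 60.880% Mw-56.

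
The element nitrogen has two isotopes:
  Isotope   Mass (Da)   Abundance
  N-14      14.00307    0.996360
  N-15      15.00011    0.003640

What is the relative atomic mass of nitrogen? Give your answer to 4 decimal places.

The abundance-weighted mean is 0.996360 × 14.00307 + 0.003640 × 15.00011
= 13.952099 + 0.054600 = 14.006699 Da

14.0067 Da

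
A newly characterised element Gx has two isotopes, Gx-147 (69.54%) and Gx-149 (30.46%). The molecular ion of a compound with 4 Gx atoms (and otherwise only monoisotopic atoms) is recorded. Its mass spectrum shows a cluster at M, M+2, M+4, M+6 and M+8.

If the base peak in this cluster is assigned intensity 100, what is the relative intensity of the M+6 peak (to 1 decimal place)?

19.2

Binomial terms of (0.6954 + 0.3046)^4: M 0.2339, M+2 0.4097, M+4 0.2692, M+6 0.0786, M+8 0.0086 → M+2 is the base peak.
P(M+2) = C(4,1) × 0.6954^3 × 0.3046^1 = 4 × 0.33628234 × 0.3046 = 0.409726 (base)
P(M+6) = C(4,3) × 0.6954^1 × 0.3046^3 = 4 × 0.6954 × 0.02826114 = 0.078611
Relative intensity = 0.078611 / 0.409726 × 100 = 19.2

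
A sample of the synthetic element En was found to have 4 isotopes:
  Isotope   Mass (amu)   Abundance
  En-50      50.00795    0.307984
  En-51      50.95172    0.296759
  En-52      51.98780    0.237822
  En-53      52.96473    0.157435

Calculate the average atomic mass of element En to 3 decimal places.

51.224 amu

The abundance-weighted mean is 0.307984 × 50.00795 + 0.296759 × 50.95172 + 0.237822 × 51.98780 + 0.157435 × 52.96473
= 15.401648 + 15.120381 + 12.363843 + 8.338502 = 51.224374 amu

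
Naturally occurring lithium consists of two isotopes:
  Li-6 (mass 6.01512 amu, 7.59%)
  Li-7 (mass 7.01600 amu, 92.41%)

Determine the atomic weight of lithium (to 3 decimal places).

The abundance-weighted mean is 0.0759 × 6.01512 + 0.9241 × 7.01600
= 0.456548 + 6.483486 = 6.940034 amu

6.940 amu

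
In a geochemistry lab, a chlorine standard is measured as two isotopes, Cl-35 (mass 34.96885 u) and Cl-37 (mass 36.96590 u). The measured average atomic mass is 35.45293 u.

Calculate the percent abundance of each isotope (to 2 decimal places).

Cl-35: 75.76%, Cl-37: 24.24%

With x = fraction of Cl-35 (so Cl-37 is 1 − x):
34.96885·x + 36.96590·(1 − x) = 35.45293
(34.96885 − 36.96590)·x = 35.45293 − 36.96590
x = -1.51297 / -1.99705 = 0.75760 → 75.76% Cl-35, 24.24% Cl-37.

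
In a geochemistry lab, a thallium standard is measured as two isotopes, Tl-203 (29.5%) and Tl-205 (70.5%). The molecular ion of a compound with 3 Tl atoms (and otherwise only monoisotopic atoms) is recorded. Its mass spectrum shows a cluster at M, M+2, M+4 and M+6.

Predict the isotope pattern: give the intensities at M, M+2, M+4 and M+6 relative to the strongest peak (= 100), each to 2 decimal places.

Expanding (0.295 + 0.705)^3:
P(M) = 0.295^3 = 0.025672
P(M+2) = 3 × 0.295^2 × 0.705^1 = 0.184058
P(M+4) = 3 × 0.295^1 × 0.705^2 = 0.439867
P(M+6) = 0.705^3 = 0.350403
The M+4 peak is largest (0.439867); scaling to 100 gives 5.84 : 41.84 : 100.00 : 79.66.

5.84 : 41.84 : 100.00 : 79.66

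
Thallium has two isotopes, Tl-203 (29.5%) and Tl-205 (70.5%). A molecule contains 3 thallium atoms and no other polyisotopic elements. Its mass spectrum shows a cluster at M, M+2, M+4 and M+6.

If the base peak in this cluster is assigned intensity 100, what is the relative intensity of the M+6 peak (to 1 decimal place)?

Binomial terms of (0.295 + 0.705)^3: M 0.0257, M+2 0.1841, M+4 0.4399, M+6 0.3504 → M+4 is the base peak.
P(M+4) = C(3,2) × 0.295^1 × 0.705^2 = 3 × 0.2950 × 0.497025 = 0.439867 (base)
P(M+6) = C(3,3) × 0.295^0 × 0.705^3 = 1 × 1.0000 × 0.35040263 = 0.350403
Relative intensity = 0.350403 / 0.439867 × 100 = 79.7

79.7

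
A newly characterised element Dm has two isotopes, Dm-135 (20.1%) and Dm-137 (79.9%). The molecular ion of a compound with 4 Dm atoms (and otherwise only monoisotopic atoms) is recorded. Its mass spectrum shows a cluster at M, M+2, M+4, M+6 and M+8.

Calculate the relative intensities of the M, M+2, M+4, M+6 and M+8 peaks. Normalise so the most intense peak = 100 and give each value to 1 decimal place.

The 4 Dm atoms are independent, so intensities follow the terms of (0.201 + 0.799)^4.
P(M) = 0.201^4 = 0.001632
P(M+2) = 4 × 0.201^3 × 0.799^1 = 0.025953
P(M+4) = 6 × 0.201^2 × 0.799^2 = 0.154752
P(M+6) = 4 × 0.201^1 × 0.799^3 = 0.410106
P(M+8) = 0.799^4 = 0.407556
The M+6 peak is largest (0.410106); scaling to 100 gives 0.4 : 6.3 : 37.7 : 100.0 : 99.4.

0.4 : 6.3 : 37.7 : 100.0 : 99.4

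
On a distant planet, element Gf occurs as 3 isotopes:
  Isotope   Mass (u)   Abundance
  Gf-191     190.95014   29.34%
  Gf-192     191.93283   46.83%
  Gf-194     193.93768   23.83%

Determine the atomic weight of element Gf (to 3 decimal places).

192.122 u

Weight each isotope mass by its fractional abundance: 0.2934 × 190.95014 + 0.4683 × 191.93283 + 0.2383 × 193.93768
= 56.024771 + 89.882144 + 46.215349 = 192.122264 u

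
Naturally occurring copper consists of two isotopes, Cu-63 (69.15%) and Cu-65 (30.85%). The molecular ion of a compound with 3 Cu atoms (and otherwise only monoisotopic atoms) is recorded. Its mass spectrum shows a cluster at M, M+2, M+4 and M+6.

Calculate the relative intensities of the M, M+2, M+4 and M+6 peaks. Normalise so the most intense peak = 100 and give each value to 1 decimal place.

The 3 Cu atoms are independent, so intensities follow the terms of (0.6915 + 0.3085)^3.
P(M) = 0.6915^3 = 0.330656
P(M+2) = 3 × 0.6915^2 × 0.3085^1 = 0.442548
P(M+4) = 3 × 0.6915^1 × 0.3085^2 = 0.197435
P(M+6) = 0.3085^3 = 0.029361
The M+2 peak is largest (0.442548); scaling to 100 gives 74.7 : 100.0 : 44.6 : 6.6.

74.7 : 100.0 : 44.6 : 6.6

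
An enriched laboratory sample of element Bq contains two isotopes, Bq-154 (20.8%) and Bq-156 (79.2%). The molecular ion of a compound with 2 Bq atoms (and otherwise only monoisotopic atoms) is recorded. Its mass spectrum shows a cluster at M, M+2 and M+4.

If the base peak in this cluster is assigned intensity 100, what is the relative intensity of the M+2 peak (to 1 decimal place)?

Binomial terms of (0.208 + 0.792)^2: M 0.0433, M+2 0.3295, M+4 0.6273 → M+4 is the base peak.
P(M+4) = C(2,2) × 0.208^0 × 0.792^2 = 1 × 1.0000 × 0.627264 = 0.627264 (base)
P(M+2) = C(2,1) × 0.208^1 × 0.792^1 = 2 × 0.2080 × 0.7920 = 0.329472
Relative intensity = 0.329472 / 0.627264 × 100 = 52.5

52.5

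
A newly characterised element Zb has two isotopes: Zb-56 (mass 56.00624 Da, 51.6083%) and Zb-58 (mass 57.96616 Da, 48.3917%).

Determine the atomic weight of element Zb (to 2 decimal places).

56.95 Da

Weight each isotope mass by its fractional abundance: 0.516083 × 56.00624 + 0.483917 × 57.96616
= 28.903868 + 28.050810 = 56.954678 Da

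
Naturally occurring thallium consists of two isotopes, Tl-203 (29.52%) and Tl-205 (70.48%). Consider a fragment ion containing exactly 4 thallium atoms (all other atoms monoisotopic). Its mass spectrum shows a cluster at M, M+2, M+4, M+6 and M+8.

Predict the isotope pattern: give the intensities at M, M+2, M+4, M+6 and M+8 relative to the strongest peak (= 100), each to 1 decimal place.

1.8 : 17.5 : 62.8 : 100.0 : 59.7

The 4 Tl atoms are independent, so intensities follow the terms of (0.2952 + 0.7048)^4.
P(M) = 0.2952^4 = 0.007594
P(M+2) = 4 × 0.2952^3 × 0.7048^1 = 0.072523
P(M+4) = 6 × 0.2952^2 × 0.7048^2 = 0.259726
P(M+6) = 4 × 0.2952^1 × 0.7048^3 = 0.413403
P(M+8) = 0.7048^4 = 0.246754
The M+6 peak is largest (0.413403); scaling to 100 gives 1.8 : 17.5 : 62.8 : 100.0 : 59.7.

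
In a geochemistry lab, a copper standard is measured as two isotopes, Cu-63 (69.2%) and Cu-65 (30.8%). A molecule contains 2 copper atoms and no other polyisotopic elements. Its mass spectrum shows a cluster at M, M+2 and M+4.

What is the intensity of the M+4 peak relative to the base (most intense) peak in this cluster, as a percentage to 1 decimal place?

Term probabilities: M 0.4789, M+2 0.4263, M+4 0.0949. Base peak = M.
P(M) = C(2,0) × 0.692^2 × 0.308^0 = 1 × 0.478864 × 1.0000 = 0.478864 (base)
P(M+4) = C(2,2) × 0.692^0 × 0.308^2 = 1 × 1.0000 × 0.094864 = 0.094864
Relative intensity = 0.094864 / 0.478864 × 100 = 19.8

19.8%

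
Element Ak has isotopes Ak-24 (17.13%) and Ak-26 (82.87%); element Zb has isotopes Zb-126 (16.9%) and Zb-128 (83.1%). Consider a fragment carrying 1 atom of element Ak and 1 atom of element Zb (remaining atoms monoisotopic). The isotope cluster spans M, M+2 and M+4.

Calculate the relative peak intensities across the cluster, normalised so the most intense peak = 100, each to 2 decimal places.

Element Ak pattern (n=1): 0.1713 : 0.8287
Element Zb pattern (n=1): 0.1690 : 0.8310
Convolve the two distributions (both contribute in 2-u steps):
  M: 0.1713×0.1690 = 0.028950
  M+2: 0.1713×0.8310 + 0.8287×0.1690 = 0.282401
  M+4: 0.8287×0.8310 = 0.688650
Scale to base peak (0.688650) = 100: 4.20 : 41.01 : 100.00

4.20 : 41.01 : 100.00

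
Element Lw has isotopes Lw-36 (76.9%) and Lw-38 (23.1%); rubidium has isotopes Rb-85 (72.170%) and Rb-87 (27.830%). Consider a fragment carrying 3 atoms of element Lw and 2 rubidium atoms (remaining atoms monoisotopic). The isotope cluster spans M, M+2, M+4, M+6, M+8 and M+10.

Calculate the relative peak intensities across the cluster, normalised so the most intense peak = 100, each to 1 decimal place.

Element Lw pattern (n=3): 0.45475661 : 0.40981317 : 0.12310383 : 0.01232639
Rubidium pattern (n=2): 0.52085089 : 0.40169822 : 0.07745089
Convolve the two distributions (both contribute in 2-u steps):
  M: 0.45475661×0.52085089 = 0.236860
  M+2: 0.45475661×0.40169822 + 0.40981317×0.52085089 = 0.396126
  M+4: 0.45475661×0.07745089 + 0.40981317×0.40169822 + 0.12310383×0.52085089 = 0.263961
  M+6: 0.40981317×0.07745089 + 0.12310383×0.40169822 + 0.01232639×0.52085089 = 0.087611
  M+8: 0.12310383×0.07745089 + 0.01232639×0.40169822 = 0.014486
  M+10: 0.01232639×0.07745089 = 0.000955
Scale to base peak (0.396126) = 100: 59.8 : 100.0 : 66.6 : 22.1 : 3.7 : 0.2

59.8 : 100.0 : 66.6 : 22.1 : 3.7 : 0.2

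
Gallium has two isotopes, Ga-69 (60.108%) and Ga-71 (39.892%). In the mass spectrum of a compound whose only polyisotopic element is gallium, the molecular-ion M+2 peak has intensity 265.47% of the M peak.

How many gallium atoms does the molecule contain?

For n independent Ga atoms, I(M+2)/I(M) = n · (abundance Ga-71) / (abundance Ga-69) = n · 0.39892/0.60108.
n = 2.6547 × 0.60108/0.39892 = 4.00 ≈ 4

4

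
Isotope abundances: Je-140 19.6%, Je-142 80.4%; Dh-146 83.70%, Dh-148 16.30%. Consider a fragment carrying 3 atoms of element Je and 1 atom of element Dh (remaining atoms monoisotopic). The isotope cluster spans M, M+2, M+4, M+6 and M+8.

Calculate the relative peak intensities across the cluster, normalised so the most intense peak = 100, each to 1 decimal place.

Element Je pattern (n=3): 0.00752954 : 0.09265939 : 0.38009261 : 0.51971846
Element Dh pattern (n=1): 0.8370 : 0.1630
Convolve the two distributions (both contribute in 2-u steps):
  M: 0.00752954×0.8370 = 0.006302
  M+2: 0.00752954×0.1630 + 0.09265939×0.8370 = 0.078783
  M+4: 0.09265939×0.1630 + 0.38009261×0.8370 = 0.333241
  M+6: 0.38009261×0.1630 + 0.51971846×0.8370 = 0.496959
  M+8: 0.51971846×0.1630 = 0.084714
Scale to base peak (0.496959) = 100: 1.3 : 15.9 : 67.1 : 100.0 : 17.0

1.3 : 15.9 : 67.1 : 100.0 : 17.0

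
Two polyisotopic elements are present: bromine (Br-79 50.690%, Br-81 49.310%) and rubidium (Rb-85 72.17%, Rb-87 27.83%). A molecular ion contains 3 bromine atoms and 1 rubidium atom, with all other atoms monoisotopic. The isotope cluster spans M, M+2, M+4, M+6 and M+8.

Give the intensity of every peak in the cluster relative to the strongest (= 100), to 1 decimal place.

Bromine pattern (n=3): 0.13024674 : 0.3801026 : 0.36975457 : 0.11989609
Rubidium pattern (n=1): 0.7217 : 0.2783
Convolve the two distributions (both contribute in 2-u steps):
  M: 0.13024674×0.7217 = 0.093999
  M+2: 0.13024674×0.2783 + 0.3801026×0.7217 = 0.310568
  M+4: 0.3801026×0.2783 + 0.36975457×0.7217 = 0.372634
  M+6: 0.36975457×0.2783 + 0.11989609×0.7217 = 0.189432
  M+8: 0.11989609×0.2783 = 0.033367
Scale to base peak (0.372634) = 100: 25.2 : 83.3 : 100.0 : 50.8 : 9.0

25.2 : 83.3 : 100.0 : 50.8 : 9.0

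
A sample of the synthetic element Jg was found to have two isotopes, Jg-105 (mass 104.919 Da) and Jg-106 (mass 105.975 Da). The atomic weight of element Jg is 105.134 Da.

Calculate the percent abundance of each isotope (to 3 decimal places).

Writing the weighted mean with unknown fraction x of Jg-105:
104.919·x + 105.975·(1 − x) = 105.134
(104.919 − 105.975)·x = 105.134 − 105.975
x = -0.841 / -1.056 = 0.79640 → 79.640% Jg-105, 20.360% Jg-106.

Jg-105: 79.640%, Jg-106: 20.360%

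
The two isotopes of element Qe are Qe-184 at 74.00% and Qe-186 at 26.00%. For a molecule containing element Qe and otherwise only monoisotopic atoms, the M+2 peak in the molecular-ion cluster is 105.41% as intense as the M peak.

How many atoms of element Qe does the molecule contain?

For n independent Qe atoms, I(M+2)/I(M) = n · (abundance Qe-186) / (abundance Qe-184) = n · 0.2600/0.7400.
n = 1.0541 × 0.7400/0.2600 = 3.00 ≈ 3

3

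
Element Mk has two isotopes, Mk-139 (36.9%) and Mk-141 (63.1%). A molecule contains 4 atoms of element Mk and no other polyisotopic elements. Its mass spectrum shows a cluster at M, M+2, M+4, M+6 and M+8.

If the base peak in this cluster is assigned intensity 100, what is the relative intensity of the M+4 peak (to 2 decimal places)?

87.72

(0.369 + 0.631)^4 gives M 0.0185, M+2 0.1268, M+4 0.3253, M+6 0.3708, M+8 0.1585; the largest is M+6.
P(M+6) = C(4,3) × 0.369^1 × 0.631^3 = 4 × 0.3690 × 0.25123959 = 0.370830 (base)
P(M+4) = C(4,2) × 0.369^2 × 0.631^2 = 6 × 0.136161 × 0.398161 = 0.325284
Relative intensity = 0.325284 / 0.370830 × 100 = 87.72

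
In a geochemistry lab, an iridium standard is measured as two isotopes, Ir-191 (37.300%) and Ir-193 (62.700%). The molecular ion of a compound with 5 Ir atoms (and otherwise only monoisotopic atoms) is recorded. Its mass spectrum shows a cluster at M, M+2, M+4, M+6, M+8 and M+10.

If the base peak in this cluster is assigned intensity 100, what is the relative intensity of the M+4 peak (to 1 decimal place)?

Binomial terms of (0.37300 + 0.62700)^5: M 0.0072, M+2 0.0607, M+4 0.2040, M+6 0.3429, M+8 0.2882, M+10 0.0969 → M+6 is the base peak.
P(M+6) = C(5,3) × 0.37300^2 × 0.62700^3 = 10 × 0.139129 × 0.24649188 = 0.342942 (base)
P(M+4) = C(5,2) × 0.37300^3 × 0.62700^2 = 10 × 0.05189512 × 0.393129 = 0.204015
Relative intensity = 0.204015 / 0.342942 × 100 = 59.5

59.5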